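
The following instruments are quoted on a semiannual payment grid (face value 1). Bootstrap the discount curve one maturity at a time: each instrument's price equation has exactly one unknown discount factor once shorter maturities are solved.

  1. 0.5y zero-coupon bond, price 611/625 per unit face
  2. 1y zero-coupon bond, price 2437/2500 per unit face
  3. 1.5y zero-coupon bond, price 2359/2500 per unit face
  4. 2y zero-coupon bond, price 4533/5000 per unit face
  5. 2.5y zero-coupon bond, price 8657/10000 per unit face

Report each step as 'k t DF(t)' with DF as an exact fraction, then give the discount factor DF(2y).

step 1 [0.5y] zero: DF = P = 611/625 ≈ 0.977600
step 2 [1y] zero: DF = P = 2437/2500 ≈ 0.974800
step 3 [1.5y] zero: DF = P = 2359/2500 ≈ 0.943600
step 4 [2y] zero: DF = P = 4533/5000 ≈ 0.906600
step 5 [2.5y] zero: DF = P = 8657/10000 ≈ 0.865700

1 1/2 611/625
2 1 2437/2500
3 3/2 2359/2500
4 2 4533/5000
5 5/2 8657/10000
DF(2y) = 4533/5000 ≈ 0.906600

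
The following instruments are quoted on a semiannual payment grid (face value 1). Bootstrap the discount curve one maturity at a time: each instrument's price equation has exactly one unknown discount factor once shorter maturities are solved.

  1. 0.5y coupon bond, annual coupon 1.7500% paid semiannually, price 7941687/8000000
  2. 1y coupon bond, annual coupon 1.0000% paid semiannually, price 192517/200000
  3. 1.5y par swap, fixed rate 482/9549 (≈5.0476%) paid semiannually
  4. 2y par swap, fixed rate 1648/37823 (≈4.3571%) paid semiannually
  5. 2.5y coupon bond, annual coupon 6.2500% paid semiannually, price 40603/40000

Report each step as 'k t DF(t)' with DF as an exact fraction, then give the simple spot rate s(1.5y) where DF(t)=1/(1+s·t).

1 1/2 9841/10000
2 1 9529/10000
3 3/2 9277/10000
4 2 1147/1250
5 5/2 8697/10000
s(1.5y) = (1/(9277/10000) − 1)/(3/2) = 482/9277 ≈ 5.1956%

step 1 [0.5y] bond c/2=7/800: DF=(7941687/8000000 − 7/800·(0))/(1+7/800) = 9841/10000 ≈ 0.984100
step 2 [1y] bond c/2=1/200: DF=(192517/200000 − 1/200·(0.984100))/(1+1/200) = 9529/10000 ≈ 0.952900
step 3 [1.5y] swap r/2=241/9549: DF=(1 − 241/9549·(0.984100+0.952900))/(1+241/9549) = 9277/10000 ≈ 0.927700
step 4 [2y] swap r/2=824/37823: DF=(1 − 824/37823·(0.984100+0.952900+0.927700))/(1+824/37823) = 1147/1250 ≈ 0.917600
step 5 [2.5y] bond c/2=1/32: DF=(40603/40000 − 1/32·(0.984100+0.952900+0.927700+0.917600))/(1+1/32) = 8697/10000 ≈ 0.869700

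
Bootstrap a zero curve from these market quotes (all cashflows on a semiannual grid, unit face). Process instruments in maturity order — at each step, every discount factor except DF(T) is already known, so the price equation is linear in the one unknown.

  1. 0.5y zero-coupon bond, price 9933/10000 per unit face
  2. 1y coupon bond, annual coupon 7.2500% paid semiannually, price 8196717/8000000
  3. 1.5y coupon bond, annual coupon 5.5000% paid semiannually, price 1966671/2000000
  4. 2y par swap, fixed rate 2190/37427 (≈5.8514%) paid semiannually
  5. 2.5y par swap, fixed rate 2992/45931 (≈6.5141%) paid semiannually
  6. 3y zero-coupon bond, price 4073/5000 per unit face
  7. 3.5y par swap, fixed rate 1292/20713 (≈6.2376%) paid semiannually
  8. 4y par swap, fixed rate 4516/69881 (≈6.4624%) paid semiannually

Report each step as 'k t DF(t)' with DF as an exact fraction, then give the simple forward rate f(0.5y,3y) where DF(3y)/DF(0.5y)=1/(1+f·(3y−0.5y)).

1 1/2 9933/10000
2 1 477/500
3 3/2 9049/10000
4 2 1781/2000
5 5/2 1063/1250
6 3 4073/5000
7 7/2 4031/5000
8 4 3871/5000
f(0.5y,3y) = ((9933/10000)/(4073/5000) − 1)/(5/2) = 1787/20365 ≈ 8.7749%

step 1 [0.5y] zero: DF = P = 9933/10000 ≈ 0.993300
step 2 [1y] bond c/2=29/800: DF=(8196717/8000000 − 29/800·(0.993300))/(1+29/800) = 477/500 ≈ 0.954000
step 3 [1.5y] bond c/2=11/400: DF=(1966671/2000000 − 11/400·(0.993300+0.954000))/(1+11/400) = 9049/10000 ≈ 0.904900
step 4 [2y] swap r/2=1095/37427: DF=(1 − 1095/37427·(0.993300+0.954000+0.904900))/(1+1095/37427) = 1781/2000 ≈ 0.890500
step 5 [2.5y] swap r/2=1496/45931: DF=(1 − 1496/45931·(0.993300+0.954000+0.904900+0.890500))/(1+1496/45931) = 1063/1250 ≈ 0.850400
step 6 [3y] zero: DF = P = 4073/5000 ≈ 0.814600
step 7 [3.5y] swap r/2=646/20713: DF=(1 − 646/20713·(0.993300+0.954000+0.904900+0.890500+0.850400+0.814600))/(1+646/20713) = 4031/5000 ≈ 0.806200
step 8 [4y] swap r/2=2258/69881: DF=(1 − 2258/69881·(0.993300+0.954000+0.904900+0.890500+0.850400+0.814600+0.806200))/(1+2258/69881) = 3871/5000 ≈ 0.774200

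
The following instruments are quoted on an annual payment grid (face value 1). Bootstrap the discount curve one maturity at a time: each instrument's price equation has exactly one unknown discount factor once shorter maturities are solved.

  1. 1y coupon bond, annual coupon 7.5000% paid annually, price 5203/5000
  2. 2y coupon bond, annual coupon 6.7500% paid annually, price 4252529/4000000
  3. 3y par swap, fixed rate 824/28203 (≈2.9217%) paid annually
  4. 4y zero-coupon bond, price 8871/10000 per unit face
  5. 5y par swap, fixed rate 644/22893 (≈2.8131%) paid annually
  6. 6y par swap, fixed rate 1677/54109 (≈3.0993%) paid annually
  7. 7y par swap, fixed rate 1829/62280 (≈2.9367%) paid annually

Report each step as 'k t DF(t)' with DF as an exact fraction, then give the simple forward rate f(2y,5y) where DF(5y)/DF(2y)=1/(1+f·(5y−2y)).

1 1 121/125
2 2 9347/10000
3 3 1147/1250
4 4 8871/10000
5 5 1089/1250
6 6 8323/10000
7 7 8171/10000
f(2y,5y) = ((9347/10000)/(1089/1250) − 1)/(3) = 635/26136 ≈ 2.4296%

step 1 [1y] bond c/1=3/40: DF=(5203/5000 − 3/40·(0))/(1+3/40) = 121/125 ≈ 0.968000
step 2 [2y] bond c/1=27/400: DF=(4252529/4000000 − 27/400·(0.968000))/(1+27/400) = 9347/10000 ≈ 0.934700
step 3 [3y] swap r/1=824/28203: DF=(1 − 824/28203·(0.968000+0.934700))/(1+824/28203) = 1147/1250 ≈ 0.917600
step 4 [4y] zero: DF = P = 8871/10000 ≈ 0.887100
step 5 [5y] swap r/1=644/22893: DF=(1 − 644/22893·(0.968000+0.934700+0.917600+0.887100))/(1+644/22893) = 1089/1250 ≈ 0.871200
step 6 [6y] swap r/1=1677/54109: DF=(1 − 1677/54109·(0.968000+0.934700+0.917600+0.887100+0.871200))/(1+1677/54109) = 8323/10000 ≈ 0.832300
step 7 [7y] swap r/1=1829/62280: DF=(1 − 1829/62280·(0.968000+0.934700+0.917600+0.887100+0.871200+0.832300))/(1+1829/62280) = 8171/10000 ≈ 0.817100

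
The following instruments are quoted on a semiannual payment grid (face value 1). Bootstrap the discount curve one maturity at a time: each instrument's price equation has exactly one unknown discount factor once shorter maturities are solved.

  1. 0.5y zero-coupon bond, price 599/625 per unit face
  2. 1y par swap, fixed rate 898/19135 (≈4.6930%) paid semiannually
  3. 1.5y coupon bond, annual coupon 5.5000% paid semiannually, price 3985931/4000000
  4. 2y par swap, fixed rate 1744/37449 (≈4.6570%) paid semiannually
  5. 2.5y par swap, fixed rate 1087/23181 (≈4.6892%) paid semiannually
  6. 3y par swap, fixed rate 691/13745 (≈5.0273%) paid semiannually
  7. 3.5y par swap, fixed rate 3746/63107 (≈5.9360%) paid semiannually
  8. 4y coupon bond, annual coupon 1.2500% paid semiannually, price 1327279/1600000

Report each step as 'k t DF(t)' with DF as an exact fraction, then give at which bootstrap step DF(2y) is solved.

step 1 [0.5y] zero: DF = P = 599/625 ≈ 0.958400
step 2 [1y] swap r/2=449/19135: DF=(1 − 449/19135·(0.958400))/(1+449/19135) = 9551/10000 ≈ 0.955100
step 3 [1.5y] bond c/2=11/400: DF=(3985931/4000000 − 11/400·(0.958400+0.955100))/(1+11/400) = 4593/5000 ≈ 0.918600
step 4 [2y] swap r/2=872/37449: DF=(1 − 872/37449·(0.958400+0.955100+0.918600))/(1+872/37449) = 1141/1250 ≈ 0.912800
step 5 [2.5y] swap r/2=1087/46362: DF=(1 − 1087/46362·(0.958400+0.955100+0.918600+0.912800))/(1+1087/46362) = 8913/10000 ≈ 0.891300
step 6 [3y] swap r/2=691/27490: DF=(1 − 691/27490·(0.958400+0.955100+0.918600+0.912800+0.891300))/(1+691/27490) = 4309/5000 ≈ 0.861800
step 7 [3.5y] swap r/2=1873/63107: DF=(1 − 1873/63107·(0.958400+0.955100+0.918600+0.912800+0.891300+0.861800))/(1+1873/63107) = 8127/10000 ≈ 0.812700
step 8 [4y] bond c/2=1/160: DF=(1327279/1600000 − 1/160·(0.958400+0.955100+0.918600+0.912800+0.891300+0.861800+0.812700))/(1+1/160) = 1963/2500 ≈ 0.785200

1 1/2 599/625
2 1 9551/10000
3 3/2 4593/5000
4 2 1141/1250
5 5/2 8913/10000
6 3 4309/5000
7 7/2 8127/10000
8 4 1963/2500
DF(2y) is solved at step 4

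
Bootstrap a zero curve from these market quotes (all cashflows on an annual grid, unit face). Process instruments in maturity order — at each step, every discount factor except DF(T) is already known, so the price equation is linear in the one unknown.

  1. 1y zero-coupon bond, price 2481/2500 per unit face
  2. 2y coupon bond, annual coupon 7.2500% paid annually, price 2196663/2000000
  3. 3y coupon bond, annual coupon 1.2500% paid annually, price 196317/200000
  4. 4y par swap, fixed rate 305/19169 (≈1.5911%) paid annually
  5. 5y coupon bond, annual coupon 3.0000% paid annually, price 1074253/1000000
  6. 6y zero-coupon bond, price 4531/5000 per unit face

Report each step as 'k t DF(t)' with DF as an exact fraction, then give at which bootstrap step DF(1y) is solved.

step 1 [1y] zero: DF = P = 2481/2500 ≈ 0.992400
step 2 [2y] bond c/1=29/400: DF=(2196663/2000000 − 29/400·(0.992400))/(1+29/400) = 957/1000 ≈ 0.957000
step 3 [3y] bond c/1=1/80: DF=(196317/200000 − 1/80·(0.992400+0.957000))/(1+1/80) = 4727/5000 ≈ 0.945400
step 4 [4y] swap r/1=305/19169: DF=(1 − 305/19169·(0.992400+0.957000+0.945400))/(1+305/19169) = 939/1000 ≈ 0.939000
step 5 [5y] bond c/1=3/100: DF=(1074253/1000000 − 3/100·(0.992400+0.957000+0.945400+0.939000))/(1+3/100) = 9313/10000 ≈ 0.931300
step 6 [6y] zero: DF = P = 4531/5000 ≈ 0.906200

1 1 2481/2500
2 2 957/1000
3 3 4727/5000
4 4 939/1000
5 5 9313/10000
6 6 4531/5000
DF(1y) is solved at step 1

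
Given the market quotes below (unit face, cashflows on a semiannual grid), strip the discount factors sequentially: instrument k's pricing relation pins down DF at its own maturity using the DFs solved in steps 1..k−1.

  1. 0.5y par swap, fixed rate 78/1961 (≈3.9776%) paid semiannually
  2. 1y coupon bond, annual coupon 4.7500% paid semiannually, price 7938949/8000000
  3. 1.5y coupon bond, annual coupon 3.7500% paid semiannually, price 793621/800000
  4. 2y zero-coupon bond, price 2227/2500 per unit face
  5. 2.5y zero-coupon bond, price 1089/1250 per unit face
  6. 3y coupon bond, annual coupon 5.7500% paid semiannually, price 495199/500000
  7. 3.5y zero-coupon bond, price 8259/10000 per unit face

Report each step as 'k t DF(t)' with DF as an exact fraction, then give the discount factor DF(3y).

1 1/2 1961/2000
2 1 4733/5000
3 3/2 9383/10000
4 2 2227/2500
5 5/2 1089/1250
6 3 4167/5000
7 7/2 8259/10000
DF(3y) = 4167/5000 ≈ 0.833400

step 1 [0.5y] swap r/2=39/1961: DF=(1 − 39/1961·(0))/(1+39/1961) = 1961/2000 ≈ 0.980500
step 2 [1y] bond c/2=19/800: DF=(7938949/8000000 − 19/800·(0.980500))/(1+19/800) = 4733/5000 ≈ 0.946600
step 3 [1.5y] bond c/2=3/160: DF=(793621/800000 − 3/160·(0.980500+0.946600))/(1+3/160) = 9383/10000 ≈ 0.938300
step 4 [2y] zero: DF = P = 2227/2500 ≈ 0.890800
step 5 [2.5y] zero: DF = P = 1089/1250 ≈ 0.871200
step 6 [3y] bond c/2=23/800: DF=(495199/500000 − 23/800·(0.980500+0.946600+0.938300+0.890800+0.871200))/(1+23/800) = 4167/5000 ≈ 0.833400
step 7 [3.5y] zero: DF = P = 8259/10000 ≈ 0.825900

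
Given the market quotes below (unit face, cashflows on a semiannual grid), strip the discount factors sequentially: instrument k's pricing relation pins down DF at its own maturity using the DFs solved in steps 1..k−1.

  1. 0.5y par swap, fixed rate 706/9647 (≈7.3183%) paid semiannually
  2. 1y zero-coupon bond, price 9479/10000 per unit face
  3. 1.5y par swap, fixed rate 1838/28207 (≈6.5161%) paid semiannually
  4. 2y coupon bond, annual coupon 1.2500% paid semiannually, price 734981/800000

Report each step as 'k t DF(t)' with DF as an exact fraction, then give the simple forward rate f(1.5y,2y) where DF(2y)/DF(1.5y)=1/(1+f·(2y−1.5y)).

step 1 [0.5y] swap r/2=353/9647: DF=(1 − 353/9647·(0))/(1+353/9647) = 9647/10000 ≈ 0.964700
step 2 [1y] zero: DF = P = 9479/10000 ≈ 0.947900
step 3 [1.5y] swap r/2=919/28207: DF=(1 − 919/28207·(0.964700+0.947900))/(1+919/28207) = 9081/10000 ≈ 0.908100
step 4 [2y] bond c/2=1/160: DF=(734981/800000 − 1/160·(0.964700+0.947900+0.908100))/(1+1/160) = 1791/2000 ≈ 0.895500

1 1/2 9647/10000
2 1 9479/10000
3 3/2 9081/10000
4 2 1791/2000
f(1.5y,2y) = ((9081/10000)/(1791/2000) − 1)/(1/2) = 28/995 ≈ 2.8141%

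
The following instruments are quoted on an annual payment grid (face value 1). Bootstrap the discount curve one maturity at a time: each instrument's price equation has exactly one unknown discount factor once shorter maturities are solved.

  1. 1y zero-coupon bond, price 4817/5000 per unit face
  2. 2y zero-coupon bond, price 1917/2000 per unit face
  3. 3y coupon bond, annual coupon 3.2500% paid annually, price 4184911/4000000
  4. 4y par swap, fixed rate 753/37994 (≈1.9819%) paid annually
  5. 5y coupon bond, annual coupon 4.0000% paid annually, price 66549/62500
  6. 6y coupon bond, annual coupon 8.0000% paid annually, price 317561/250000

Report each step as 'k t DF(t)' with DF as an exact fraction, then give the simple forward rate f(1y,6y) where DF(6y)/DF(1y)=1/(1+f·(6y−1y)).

1 1 4817/5000
2 2 1917/2000
3 3 1191/1250
4 4 9247/10000
5 5 8777/10000
6 6 8297/10000
f(1y,6y) = ((4817/5000)/(8297/10000) − 1)/(5) = 1337/41485 ≈ 3.2229%

step 1 [1y] zero: DF = P = 4817/5000 ≈ 0.963400
step 2 [2y] zero: DF = P = 1917/2000 ≈ 0.958500
step 3 [3y] bond c/1=13/400: DF=(4184911/4000000 − 13/400·(0.963400+0.958500))/(1+13/400) = 1191/1250 ≈ 0.952800
step 4 [4y] swap r/1=753/37994: DF=(1 − 753/37994·(0.963400+0.958500+0.952800))/(1+753/37994) = 9247/10000 ≈ 0.924700
step 5 [5y] bond c/1=1/25: DF=(66549/62500 − 1/25·(0.963400+0.958500+0.952800+0.924700))/(1+1/25) = 8777/10000 ≈ 0.877700
step 6 [6y] bond c/1=2/25: DF=(317561/250000 − 2/25·(0.963400+0.958500+0.952800+0.924700+0.877700))/(1+2/25) = 8297/10000 ≈ 0.829700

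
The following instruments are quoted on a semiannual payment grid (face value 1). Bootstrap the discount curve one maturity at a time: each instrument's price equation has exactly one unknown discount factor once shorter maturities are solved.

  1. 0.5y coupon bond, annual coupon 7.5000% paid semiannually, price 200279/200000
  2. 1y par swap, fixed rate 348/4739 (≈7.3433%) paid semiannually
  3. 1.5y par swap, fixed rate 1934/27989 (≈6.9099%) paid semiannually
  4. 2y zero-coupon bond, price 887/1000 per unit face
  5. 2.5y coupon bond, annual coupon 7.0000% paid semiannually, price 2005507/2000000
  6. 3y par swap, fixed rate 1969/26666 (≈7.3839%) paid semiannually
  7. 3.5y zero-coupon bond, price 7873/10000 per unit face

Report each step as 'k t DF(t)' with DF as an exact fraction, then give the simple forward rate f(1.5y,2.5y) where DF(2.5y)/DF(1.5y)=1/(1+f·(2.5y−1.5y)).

1 1/2 2413/2500
2 1 1163/1250
3 3/2 9033/10000
4 2 887/1000
5 5/2 4221/5000
6 3 8031/10000
7 7/2 7873/10000
f(1.5y,2.5y) = ((9033/10000)/(4221/5000) − 1)/(1) = 197/2814 ≈ 7.0007%

step 1 [0.5y] bond c/2=3/80: DF=(200279/200000 − 3/80·(0))/(1+3/80) = 2413/2500 ≈ 0.965200
step 2 [1y] swap r/2=174/4739: DF=(1 − 174/4739·(0.965200))/(1+174/4739) = 1163/1250 ≈ 0.930400
step 3 [1.5y] swap r/2=967/27989: DF=(1 − 967/27989·(0.965200+0.930400))/(1+967/27989) = 9033/10000 ≈ 0.903300
step 4 [2y] zero: DF = P = 887/1000 ≈ 0.887000
step 5 [2.5y] bond c/2=7/200: DF=(2005507/2000000 − 7/200·(0.965200+0.930400+0.903300+0.887000))/(1+7/200) = 4221/5000 ≈ 0.844200
step 6 [3y] swap r/2=1969/53332: DF=(1 − 1969/53332·(0.965200+0.930400+0.903300+0.887000+0.844200))/(1+1969/53332) = 8031/10000 ≈ 0.803100
step 7 [3.5y] zero: DF = P = 7873/10000 ≈ 0.787300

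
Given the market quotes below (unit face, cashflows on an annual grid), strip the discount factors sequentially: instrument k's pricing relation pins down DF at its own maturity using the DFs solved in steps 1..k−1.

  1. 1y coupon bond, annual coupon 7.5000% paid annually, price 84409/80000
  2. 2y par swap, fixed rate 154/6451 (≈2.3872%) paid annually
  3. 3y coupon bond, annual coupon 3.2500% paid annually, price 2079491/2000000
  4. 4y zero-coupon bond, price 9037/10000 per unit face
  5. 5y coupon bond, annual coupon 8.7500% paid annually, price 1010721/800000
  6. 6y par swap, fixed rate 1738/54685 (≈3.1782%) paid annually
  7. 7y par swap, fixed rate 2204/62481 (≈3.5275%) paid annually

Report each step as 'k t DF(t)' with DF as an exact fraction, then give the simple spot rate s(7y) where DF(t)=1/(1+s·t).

step 1 [1y] bond c/1=3/40: DF=(84409/80000 − 3/40·(0))/(1+3/40) = 1963/2000 ≈ 0.981500
step 2 [2y] swap r/1=154/6451: DF=(1 − 154/6451·(0.981500))/(1+154/6451) = 4769/5000 ≈ 0.953800
step 3 [3y] bond c/1=13/400: DF=(2079491/2000000 − 13/400·(0.981500+0.953800))/(1+13/400) = 9461/10000 ≈ 0.946100
step 4 [4y] zero: DF = P = 9037/10000 ≈ 0.903700
step 5 [5y] bond c/1=7/80: DF=(1010721/800000 − 7/80·(0.981500+0.953800+0.946100+0.903700))/(1+7/80) = 2143/2500 ≈ 0.857200
step 6 [6y] swap r/1=1738/54685: DF=(1 − 1738/54685·(0.981500+0.953800+0.946100+0.903700+0.857200))/(1+1738/54685) = 4131/5000 ≈ 0.826200
step 7 [7y] swap r/1=2204/62481: DF=(1 − 2204/62481·(0.981500+0.953800+0.946100+0.903700+0.857200+0.826200))/(1+2204/62481) = 1949/2500 ≈ 0.779600

1 1 1963/2000
2 2 4769/5000
3 3 9461/10000
4 4 9037/10000
5 5 2143/2500
6 6 4131/5000
7 7 1949/2500
s(7y) = (1/(1949/2500) − 1)/(7) = 551/13643 ≈ 4.0387%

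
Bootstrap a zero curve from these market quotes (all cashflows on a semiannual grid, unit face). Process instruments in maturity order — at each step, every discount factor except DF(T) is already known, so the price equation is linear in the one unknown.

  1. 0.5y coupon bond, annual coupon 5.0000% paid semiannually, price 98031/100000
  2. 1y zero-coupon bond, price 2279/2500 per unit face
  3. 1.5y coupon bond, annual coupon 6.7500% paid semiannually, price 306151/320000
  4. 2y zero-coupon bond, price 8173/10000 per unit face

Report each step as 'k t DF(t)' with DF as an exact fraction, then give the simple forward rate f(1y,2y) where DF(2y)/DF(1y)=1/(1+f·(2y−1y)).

1 1/2 2391/2500
2 1 2279/2500
3 3/2 1729/2000
4 2 8173/10000
f(1y,2y) = ((2279/2500)/(8173/10000) − 1)/(1) = 943/8173 ≈ 11.5380%

step 1 [0.5y] bond c/2=1/40: DF=(98031/100000 − 1/40·(0))/(1+1/40) = 2391/2500 ≈ 0.956400
step 2 [1y] zero: DF = P = 2279/2500 ≈ 0.911600
step 3 [1.5y] bond c/2=27/800: DF=(306151/320000 − 27/800·(0.956400+0.911600))/(1+27/800) = 1729/2000 ≈ 0.864500
step 4 [2y] zero: DF = P = 8173/10000 ≈ 0.817300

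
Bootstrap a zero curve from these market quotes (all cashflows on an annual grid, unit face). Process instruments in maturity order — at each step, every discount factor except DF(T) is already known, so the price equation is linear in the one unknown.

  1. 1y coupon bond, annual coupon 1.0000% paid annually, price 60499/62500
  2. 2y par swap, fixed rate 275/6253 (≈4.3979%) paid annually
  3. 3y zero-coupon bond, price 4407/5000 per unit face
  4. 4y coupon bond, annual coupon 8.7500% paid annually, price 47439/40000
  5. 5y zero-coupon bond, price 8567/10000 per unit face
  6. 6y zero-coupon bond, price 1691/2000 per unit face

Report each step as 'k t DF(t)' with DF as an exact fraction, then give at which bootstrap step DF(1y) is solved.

step 1 [1y] bond c/1=1/100: DF=(60499/62500 − 1/100·(0))/(1+1/100) = 599/625 ≈ 0.958400
step 2 [2y] swap r/1=275/6253: DF=(1 − 275/6253·(0.958400))/(1+275/6253) = 367/400 ≈ 0.917500
step 3 [3y] zero: DF = P = 4407/5000 ≈ 0.881400
step 4 [4y] bond c/1=7/80: DF=(47439/40000 − 7/80·(0.958400+0.917500+0.881400))/(1+7/80) = 8687/10000 ≈ 0.868700
step 5 [5y] zero: DF = P = 8567/10000 ≈ 0.856700
step 6 [6y] zero: DF = P = 1691/2000 ≈ 0.845500

1 1 599/625
2 2 367/400
3 3 4407/5000
4 4 8687/10000
5 5 8567/10000
6 6 1691/2000
DF(1y) is solved at step 1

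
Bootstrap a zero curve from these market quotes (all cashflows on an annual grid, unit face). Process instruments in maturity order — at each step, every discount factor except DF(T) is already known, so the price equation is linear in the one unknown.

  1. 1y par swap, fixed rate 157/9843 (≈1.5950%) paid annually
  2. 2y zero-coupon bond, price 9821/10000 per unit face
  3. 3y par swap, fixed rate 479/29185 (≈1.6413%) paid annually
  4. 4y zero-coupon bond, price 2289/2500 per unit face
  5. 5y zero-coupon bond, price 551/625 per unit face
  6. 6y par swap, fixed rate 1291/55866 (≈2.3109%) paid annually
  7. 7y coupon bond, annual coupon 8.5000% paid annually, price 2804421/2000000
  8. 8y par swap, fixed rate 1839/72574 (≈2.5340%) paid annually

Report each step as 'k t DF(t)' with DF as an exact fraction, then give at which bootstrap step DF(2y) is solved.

step 1 [1y] swap r/1=157/9843: DF=(1 − 157/9843·(0))/(1+157/9843) = 9843/10000 ≈ 0.984300
step 2 [2y] zero: DF = P = 9821/10000 ≈ 0.982100
step 3 [3y] swap r/1=479/29185: DF=(1 − 479/29185·(0.984300+0.982100))/(1+479/29185) = 9521/10000 ≈ 0.952100
step 4 [4y] zero: DF = P = 2289/2500 ≈ 0.915600
step 5 [5y] zero: DF = P = 551/625 ≈ 0.881600
step 6 [6y] swap r/1=1291/55866: DF=(1 − 1291/55866·(0.984300+0.982100+0.952100+0.915600+0.881600))/(1+1291/55866) = 8709/10000 ≈ 0.870900
step 7 [7y] bond c/1=17/200: DF=(2804421/2000000 − 17/200·(0.984300+0.982100+0.952100+0.915600+0.881600+0.870900))/(1+17/200) = 8547/10000 ≈ 0.854700
step 8 [8y] swap r/1=1839/72574: DF=(1 − 1839/72574·(0.984300+0.982100+0.952100+0.915600+0.881600+0.870900+0.854700))/(1+1839/72574) = 8161/10000 ≈ 0.816100

1 1 9843/10000
2 2 9821/10000
3 3 9521/10000
4 4 2289/2500
5 5 551/625
6 6 8709/10000
7 7 8547/10000
8 8 8161/10000
DF(2y) is solved at step 2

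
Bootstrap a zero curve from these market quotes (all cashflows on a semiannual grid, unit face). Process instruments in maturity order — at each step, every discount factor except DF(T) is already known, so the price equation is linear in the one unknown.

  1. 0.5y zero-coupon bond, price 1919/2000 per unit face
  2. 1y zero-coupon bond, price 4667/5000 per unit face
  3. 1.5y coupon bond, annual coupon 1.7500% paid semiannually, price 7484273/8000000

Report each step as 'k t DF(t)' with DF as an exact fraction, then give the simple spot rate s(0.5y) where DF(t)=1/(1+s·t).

1 1/2 1919/2000
2 1 4667/5000
3 3/2 911/1000
s(0.5y) = (1/(1919/2000) − 1)/(1/2) = 162/1919 ≈ 8.4419%

step 1 [0.5y] zero: DF = P = 1919/2000 ≈ 0.959500
step 2 [1y] zero: DF = P = 4667/5000 ≈ 0.933400
step 3 [1.5y] bond c/2=7/800: DF=(7484273/8000000 − 7/800·(0.959500+0.933400))/(1+7/800) = 911/1000 ≈ 0.911000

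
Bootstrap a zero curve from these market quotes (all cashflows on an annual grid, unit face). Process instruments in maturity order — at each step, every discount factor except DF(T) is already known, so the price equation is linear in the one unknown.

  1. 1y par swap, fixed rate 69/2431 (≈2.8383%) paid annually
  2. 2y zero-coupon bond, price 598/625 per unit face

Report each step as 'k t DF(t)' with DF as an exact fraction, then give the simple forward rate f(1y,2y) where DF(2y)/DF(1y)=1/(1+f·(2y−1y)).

1 1 2431/2500
2 2 598/625
f(1y,2y) = ((2431/2500)/(598/625) − 1)/(1) = 3/184 ≈ 1.6304%

step 1 [1y] swap r/1=69/2431: DF=(1 − 69/2431·(0))/(1+69/2431) = 2431/2500 ≈ 0.972400
step 2 [2y] zero: DF = P = 598/625 ≈ 0.956800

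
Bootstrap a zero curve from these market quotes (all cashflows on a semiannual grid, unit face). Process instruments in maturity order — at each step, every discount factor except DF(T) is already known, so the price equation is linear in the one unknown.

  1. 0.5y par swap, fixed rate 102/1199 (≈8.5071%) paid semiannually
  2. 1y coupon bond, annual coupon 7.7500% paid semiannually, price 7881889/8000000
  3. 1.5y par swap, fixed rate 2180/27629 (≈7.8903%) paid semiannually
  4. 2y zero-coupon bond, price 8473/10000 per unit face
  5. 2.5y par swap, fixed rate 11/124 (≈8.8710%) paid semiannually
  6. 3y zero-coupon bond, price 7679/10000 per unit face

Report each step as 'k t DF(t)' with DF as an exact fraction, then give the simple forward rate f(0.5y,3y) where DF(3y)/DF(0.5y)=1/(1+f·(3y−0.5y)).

step 1 [0.5y] swap r/2=51/1199: DF=(1 − 51/1199·(0))/(1+51/1199) = 1199/1250 ≈ 0.959200
step 2 [1y] bond c/2=31/800: DF=(7881889/8000000 − 31/800·(0.959200))/(1+31/800) = 9127/10000 ≈ 0.912700
step 3 [1.5y] swap r/2=1090/27629: DF=(1 − 1090/27629·(0.959200+0.912700))/(1+1090/27629) = 891/1000 ≈ 0.891000
step 4 [2y] zero: DF = P = 8473/10000 ≈ 0.847300
step 5 [2.5y] swap r/2=11/248: DF=(1 − 11/248·(0.959200+0.912700+0.891000+0.847300))/(1+11/248) = 4021/5000 ≈ 0.804200
step 6 [3y] zero: DF = P = 7679/10000 ≈ 0.767900

1 1/2 1199/1250
2 1 9127/10000
3 3/2 891/1000
4 2 8473/10000
5 5/2 4021/5000
6 3 7679/10000
f(0.5y,3y) = ((1199/1250)/(7679/10000) − 1)/(5/2) = 3826/38395 ≈ 9.9648%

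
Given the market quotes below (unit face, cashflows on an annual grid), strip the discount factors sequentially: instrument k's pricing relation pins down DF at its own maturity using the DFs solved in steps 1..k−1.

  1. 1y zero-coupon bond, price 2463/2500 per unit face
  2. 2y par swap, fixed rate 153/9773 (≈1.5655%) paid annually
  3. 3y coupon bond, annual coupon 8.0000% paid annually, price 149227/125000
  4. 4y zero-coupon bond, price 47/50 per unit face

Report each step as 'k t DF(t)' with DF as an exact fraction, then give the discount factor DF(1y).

step 1 [1y] zero: DF = P = 2463/2500 ≈ 0.985200
step 2 [2y] swap r/1=153/9773: DF=(1 − 153/9773·(0.985200))/(1+153/9773) = 4847/5000 ≈ 0.969400
step 3 [3y] bond c/1=2/25: DF=(149227/125000 − 2/25·(0.985200+0.969400))/(1+2/25) = 4803/5000 ≈ 0.960600
step 4 [4y] zero: DF = P = 47/50 ≈ 0.940000

1 1 2463/2500
2 2 4847/5000
3 3 4803/5000
4 4 47/50
DF(1y) = 2463/2500 ≈ 0.985200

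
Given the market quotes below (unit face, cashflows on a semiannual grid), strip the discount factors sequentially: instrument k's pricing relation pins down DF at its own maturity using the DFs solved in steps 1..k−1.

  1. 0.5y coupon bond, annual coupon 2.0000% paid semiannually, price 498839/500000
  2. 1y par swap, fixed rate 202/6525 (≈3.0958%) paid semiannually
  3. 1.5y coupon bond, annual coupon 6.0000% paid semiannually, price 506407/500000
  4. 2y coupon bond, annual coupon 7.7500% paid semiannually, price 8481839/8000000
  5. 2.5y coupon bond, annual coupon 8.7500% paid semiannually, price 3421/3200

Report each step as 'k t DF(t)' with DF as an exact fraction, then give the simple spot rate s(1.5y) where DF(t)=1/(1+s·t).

step 1 [0.5y] bond c/2=1/100: DF=(498839/500000 − 1/100·(0))/(1+1/100) = 4939/5000 ≈ 0.987800
step 2 [1y] swap r/2=101/6525: DF=(1 − 101/6525·(0.987800))/(1+101/6525) = 9697/10000 ≈ 0.969700
step 3 [1.5y] bond c/2=3/100: DF=(506407/500000 − 3/100·(0.987800+0.969700))/(1+3/100) = 9263/10000 ≈ 0.926300
step 4 [2y] bond c/2=31/800: DF=(8481839/8000000 − 31/800·(0.987800+0.969700+0.926300))/(1+31/800) = 9131/10000 ≈ 0.913100
step 5 [2.5y] bond c/2=7/160: DF=(3421/3200 − 7/160·(0.987800+0.969700+0.926300+0.913100))/(1+7/160) = 8651/10000 ≈ 0.865100

1 1/2 4939/5000
2 1 9697/10000
3 3/2 9263/10000
4 2 9131/10000
5 5/2 8651/10000
s(1.5y) = (1/(9263/10000) − 1)/(3/2) = 1474/27789 ≈ 5.3043%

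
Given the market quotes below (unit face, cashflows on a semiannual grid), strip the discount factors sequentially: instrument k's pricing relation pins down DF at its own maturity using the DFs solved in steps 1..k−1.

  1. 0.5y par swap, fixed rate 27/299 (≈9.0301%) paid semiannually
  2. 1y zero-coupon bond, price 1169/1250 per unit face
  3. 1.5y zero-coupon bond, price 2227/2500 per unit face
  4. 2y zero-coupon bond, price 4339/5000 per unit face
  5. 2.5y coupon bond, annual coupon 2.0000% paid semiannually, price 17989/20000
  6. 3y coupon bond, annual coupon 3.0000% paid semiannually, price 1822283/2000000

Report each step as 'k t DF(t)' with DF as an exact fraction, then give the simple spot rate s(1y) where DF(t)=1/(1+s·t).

1 1/2 598/625
2 1 1169/1250
3 3/2 2227/2500
4 2 4339/5000
5 5/2 534/625
6 3 8311/10000
s(1y) = (1/(1169/1250) − 1)/(1) = 81/1169 ≈ 6.9290%

step 1 [0.5y] swap r/2=27/598: DF=(1 − 27/598·(0))/(1+27/598) = 598/625 ≈ 0.956800
step 2 [1y] zero: DF = P = 1169/1250 ≈ 0.935200
step 3 [1.5y] zero: DF = P = 2227/2500 ≈ 0.890800
step 4 [2y] zero: DF = P = 4339/5000 ≈ 0.867800
step 5 [2.5y] bond c/2=1/100: DF=(17989/20000 − 1/100·(0.956800+0.935200+0.890800+0.867800))/(1+1/100) = 534/625 ≈ 0.854400
step 6 [3y] bond c/2=3/200: DF=(1822283/2000000 − 3/200·(0.956800+0.935200+0.890800+0.867800+0.854400))/(1+3/200) = 8311/10000 ≈ 0.831100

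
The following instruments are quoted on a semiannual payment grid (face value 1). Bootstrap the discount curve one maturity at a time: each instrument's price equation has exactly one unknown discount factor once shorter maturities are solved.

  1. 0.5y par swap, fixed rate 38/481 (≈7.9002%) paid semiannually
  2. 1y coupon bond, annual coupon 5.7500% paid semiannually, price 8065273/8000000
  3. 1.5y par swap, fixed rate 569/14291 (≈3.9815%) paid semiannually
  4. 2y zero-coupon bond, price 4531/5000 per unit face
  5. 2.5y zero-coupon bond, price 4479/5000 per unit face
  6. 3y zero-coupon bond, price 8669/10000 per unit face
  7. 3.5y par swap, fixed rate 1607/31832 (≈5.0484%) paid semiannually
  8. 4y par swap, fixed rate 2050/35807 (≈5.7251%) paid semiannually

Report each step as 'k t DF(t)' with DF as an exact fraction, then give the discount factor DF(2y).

step 1 [0.5y] swap r/2=19/481: DF=(1 − 19/481·(0))/(1+19/481) = 481/500 ≈ 0.962000
step 2 [1y] bond c/2=23/800: DF=(8065273/8000000 − 23/800·(0.962000))/(1+23/800) = 9531/10000 ≈ 0.953100
step 3 [1.5y] swap r/2=569/28582: DF=(1 − 569/28582·(0.962000+0.953100))/(1+569/28582) = 9431/10000 ≈ 0.943100
step 4 [2y] zero: DF = P = 4531/5000 ≈ 0.906200
step 5 [2.5y] zero: DF = P = 4479/5000 ≈ 0.895800
step 6 [3y] zero: DF = P = 8669/10000 ≈ 0.866900
step 7 [3.5y] swap r/2=1607/63664: DF=(1 − 1607/63664·(0.962000+0.953100+0.943100+0.906200+0.895800+0.866900))/(1+1607/63664) = 8393/10000 ≈ 0.839300
step 8 [4y] swap r/2=1025/35807: DF=(1 − 1025/35807·(0.962000+0.953100+0.943100+0.906200+0.895800+0.866900+0.839300))/(1+1025/35807) = 159/200 ≈ 0.795000

1 1/2 481/500
2 1 9531/10000
3 3/2 9431/10000
4 2 4531/5000
5 5/2 4479/5000
6 3 8669/10000
7 7/2 8393/10000
8 4 159/200
DF(2y) = 4531/5000 ≈ 0.906200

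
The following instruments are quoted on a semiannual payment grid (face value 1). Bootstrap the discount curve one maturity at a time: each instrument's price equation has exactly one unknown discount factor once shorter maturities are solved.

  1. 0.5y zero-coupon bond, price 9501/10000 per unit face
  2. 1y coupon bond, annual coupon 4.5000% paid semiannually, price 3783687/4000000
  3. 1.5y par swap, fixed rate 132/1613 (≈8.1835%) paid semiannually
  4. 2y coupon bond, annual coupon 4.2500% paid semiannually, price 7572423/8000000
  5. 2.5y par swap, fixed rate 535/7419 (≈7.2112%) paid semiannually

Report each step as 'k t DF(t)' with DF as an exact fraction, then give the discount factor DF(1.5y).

1 1/2 9501/10000
2 1 4521/5000
3 3/2 4439/5000
4 2 4349/5000
5 5/2 1679/2000
DF(1.5y) = 4439/5000 ≈ 0.887800

step 1 [0.5y] zero: DF = P = 9501/10000 ≈ 0.950100
step 2 [1y] bond c/2=9/400: DF=(3783687/4000000 − 9/400·(0.950100))/(1+9/400) = 4521/5000 ≈ 0.904200
step 3 [1.5y] swap r/2=66/1613: DF=(1 − 66/1613·(0.950100+0.904200))/(1+66/1613) = 4439/5000 ≈ 0.887800
step 4 [2y] bond c/2=17/800: DF=(7572423/8000000 − 17/800·(0.950100+0.904200+0.887800))/(1+17/800) = 4349/5000 ≈ 0.869800
step 5 [2.5y] swap r/2=535/14838: DF=(1 − 535/14838·(0.950100+0.904200+0.887800+0.869800))/(1+535/14838) = 1679/2000 ≈ 0.839500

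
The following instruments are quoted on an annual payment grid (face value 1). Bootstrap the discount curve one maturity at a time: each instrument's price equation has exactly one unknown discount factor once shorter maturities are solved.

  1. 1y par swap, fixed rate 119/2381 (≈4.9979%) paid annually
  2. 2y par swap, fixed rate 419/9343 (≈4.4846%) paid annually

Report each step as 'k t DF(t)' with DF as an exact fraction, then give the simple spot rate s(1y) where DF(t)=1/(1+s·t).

step 1 [1y] swap r/1=119/2381: DF=(1 − 119/2381·(0))/(1+119/2381) = 2381/2500 ≈ 0.952400
step 2 [2y] swap r/1=419/9343: DF=(1 − 419/9343·(0.952400))/(1+419/9343) = 4581/5000 ≈ 0.916200

1 1 2381/2500
2 2 4581/5000
s(1y) = (1/(2381/2500) − 1)/(1) = 119/2381 ≈ 4.9979%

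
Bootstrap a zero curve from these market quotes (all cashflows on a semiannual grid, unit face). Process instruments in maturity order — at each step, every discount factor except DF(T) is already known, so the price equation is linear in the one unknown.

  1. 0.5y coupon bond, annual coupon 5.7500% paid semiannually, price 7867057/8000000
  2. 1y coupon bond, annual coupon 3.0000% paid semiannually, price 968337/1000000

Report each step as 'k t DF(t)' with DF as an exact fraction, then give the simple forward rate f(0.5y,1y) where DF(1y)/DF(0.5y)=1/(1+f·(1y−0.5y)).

step 1 [0.5y] bond c/2=23/800: DF=(7867057/8000000 − 23/800·(0))/(1+23/800) = 9559/10000 ≈ 0.955900
step 2 [1y] bond c/2=3/200: DF=(968337/1000000 − 3/200·(0.955900))/(1+3/200) = 9399/10000 ≈ 0.939900

1 1/2 9559/10000
2 1 9399/10000
f(0.5y,1y) = ((9559/10000)/(9399/10000) − 1)/(1/2) = 320/9399 ≈ 3.4046%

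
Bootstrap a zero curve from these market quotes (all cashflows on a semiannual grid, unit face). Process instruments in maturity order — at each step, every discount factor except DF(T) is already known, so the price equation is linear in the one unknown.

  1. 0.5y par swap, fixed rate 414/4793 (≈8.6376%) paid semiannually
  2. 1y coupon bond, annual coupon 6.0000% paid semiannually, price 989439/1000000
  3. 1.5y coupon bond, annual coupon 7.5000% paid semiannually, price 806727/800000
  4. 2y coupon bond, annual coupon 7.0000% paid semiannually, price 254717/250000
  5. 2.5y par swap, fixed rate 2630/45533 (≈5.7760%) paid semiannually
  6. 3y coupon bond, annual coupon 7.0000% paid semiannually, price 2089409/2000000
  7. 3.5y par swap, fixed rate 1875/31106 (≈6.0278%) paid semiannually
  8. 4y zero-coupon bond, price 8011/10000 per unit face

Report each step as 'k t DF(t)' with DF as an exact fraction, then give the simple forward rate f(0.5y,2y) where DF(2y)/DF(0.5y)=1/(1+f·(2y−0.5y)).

step 1 [0.5y] swap r/2=207/4793: DF=(1 − 207/4793·(0))/(1+207/4793) = 4793/5000 ≈ 0.958600
step 2 [1y] bond c/2=3/100: DF=(989439/1000000 − 3/100·(0.958600))/(1+3/100) = 9327/10000 ≈ 0.932700
step 3 [1.5y] bond c/2=3/80: DF=(806727/800000 − 3/80·(0.958600+0.932700))/(1+3/80) = 2259/2500 ≈ 0.903600
step 4 [2y] bond c/2=7/200: DF=(254717/250000 − 7/200·(0.958600+0.932700+0.903600))/(1+7/200) = 8899/10000 ≈ 0.889900
step 5 [2.5y] swap r/2=1315/45533: DF=(1 − 1315/45533·(0.958600+0.932700+0.903600+0.889900))/(1+1315/45533) = 1737/2000 ≈ 0.868500
step 6 [3y] bond c/2=7/200: DF=(2089409/2000000 − 7/200·(0.958600+0.932700+0.903600+0.889900+0.868500))/(1+7/200) = 4277/5000 ≈ 0.855400
step 7 [3.5y] swap r/2=1875/62212: DF=(1 − 1875/62212·(0.958600+0.932700+0.903600+0.889900+0.868500+0.855400))/(1+1875/62212) = 13/16 ≈ 0.812500
step 8 [4y] zero: DF = P = 8011/10000 ≈ 0.801100

1 1/2 4793/5000
2 1 9327/10000
3 3/2 2259/2500
4 2 8899/10000
5 5/2 1737/2000
6 3 4277/5000
7 7/2 13/16
8 4 8011/10000
f(0.5y,2y) = ((4793/5000)/(8899/10000) − 1)/(3/2) = 458/8899 ≈ 5.1466%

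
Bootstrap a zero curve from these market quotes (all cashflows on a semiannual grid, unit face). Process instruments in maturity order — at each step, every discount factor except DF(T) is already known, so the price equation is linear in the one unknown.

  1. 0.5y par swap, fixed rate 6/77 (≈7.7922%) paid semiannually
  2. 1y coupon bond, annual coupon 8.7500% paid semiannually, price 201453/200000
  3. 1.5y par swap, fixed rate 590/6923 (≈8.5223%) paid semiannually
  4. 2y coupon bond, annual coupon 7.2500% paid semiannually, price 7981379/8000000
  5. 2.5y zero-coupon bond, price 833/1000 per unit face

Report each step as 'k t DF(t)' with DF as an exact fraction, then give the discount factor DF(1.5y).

1 1/2 77/80
2 1 9247/10000
3 3/2 441/500
4 2 8659/10000
5 5/2 833/1000
DF(1.5y) = 441/500 ≈ 0.882000

step 1 [0.5y] swap r/2=3/77: DF=(1 − 3/77·(0))/(1+3/77) = 77/80 ≈ 0.962500
step 2 [1y] bond c/2=7/160: DF=(201453/200000 − 7/160·(0.962500))/(1+7/160) = 9247/10000 ≈ 0.924700
step 3 [1.5y] swap r/2=295/6923: DF=(1 − 295/6923·(0.962500+0.924700))/(1+295/6923) = 441/500 ≈ 0.882000
step 4 [2y] bond c/2=29/800: DF=(7981379/8000000 − 29/800·(0.962500+0.924700+0.882000))/(1+29/800) = 8659/10000 ≈ 0.865900
step 5 [2.5y] zero: DF = P = 833/1000 ≈ 0.833000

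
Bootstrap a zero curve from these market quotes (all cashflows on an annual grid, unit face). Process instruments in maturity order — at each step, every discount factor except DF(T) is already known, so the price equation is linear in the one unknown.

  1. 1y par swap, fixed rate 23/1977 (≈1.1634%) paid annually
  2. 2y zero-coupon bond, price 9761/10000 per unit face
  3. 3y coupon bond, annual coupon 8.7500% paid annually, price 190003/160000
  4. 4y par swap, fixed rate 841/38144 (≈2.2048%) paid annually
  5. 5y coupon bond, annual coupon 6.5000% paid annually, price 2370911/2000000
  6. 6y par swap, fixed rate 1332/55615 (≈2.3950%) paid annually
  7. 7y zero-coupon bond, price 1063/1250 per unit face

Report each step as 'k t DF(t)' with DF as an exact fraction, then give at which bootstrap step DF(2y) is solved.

1 1 1977/2000
2 2 9761/10000
3 3 9339/10000
4 4 9159/10000
5 5 8803/10000
6 6 2167/2500
7 7 1063/1250
DF(2y) is solved at step 2

step 1 [1y] swap r/1=23/1977: DF=(1 − 23/1977·(0))/(1+23/1977) = 1977/2000 ≈ 0.988500
step 2 [2y] zero: DF = P = 9761/10000 ≈ 0.976100
step 3 [3y] bond c/1=7/80: DF=(190003/160000 − 7/80·(0.988500+0.976100))/(1+7/80) = 9339/10000 ≈ 0.933900
step 4 [4y] swap r/1=841/38144: DF=(1 − 841/38144·(0.988500+0.976100+0.933900))/(1+841/38144) = 9159/10000 ≈ 0.915900
step 5 [5y] bond c/1=13/200: DF=(2370911/2000000 − 13/200·(0.988500+0.976100+0.933900+0.915900))/(1+13/200) = 8803/10000 ≈ 0.880300
step 6 [6y] swap r/1=1332/55615: DF=(1 − 1332/55615·(0.988500+0.976100+0.933900+0.915900+0.880300))/(1+1332/55615) = 2167/2500 ≈ 0.866800
step 7 [7y] zero: DF = P = 1063/1250 ≈ 0.850400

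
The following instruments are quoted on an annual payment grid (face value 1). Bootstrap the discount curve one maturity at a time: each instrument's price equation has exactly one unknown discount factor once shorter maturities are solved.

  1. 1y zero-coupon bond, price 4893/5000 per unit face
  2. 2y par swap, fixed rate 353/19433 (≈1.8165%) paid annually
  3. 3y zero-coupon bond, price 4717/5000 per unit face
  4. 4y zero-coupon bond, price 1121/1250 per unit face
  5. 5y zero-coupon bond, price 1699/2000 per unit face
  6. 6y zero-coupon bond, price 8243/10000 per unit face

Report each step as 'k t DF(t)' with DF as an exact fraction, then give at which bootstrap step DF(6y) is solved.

1 1 4893/5000
2 2 9647/10000
3 3 4717/5000
4 4 1121/1250
5 5 1699/2000
6 6 8243/10000
DF(6y) is solved at step 6

step 1 [1y] zero: DF = P = 4893/5000 ≈ 0.978600
step 2 [2y] swap r/1=353/19433: DF=(1 − 353/19433·(0.978600))/(1+353/19433) = 9647/10000 ≈ 0.964700
step 3 [3y] zero: DF = P = 4717/5000 ≈ 0.943400
step 4 [4y] zero: DF = P = 1121/1250 ≈ 0.896800
step 5 [5y] zero: DF = P = 1699/2000 ≈ 0.849500
step 6 [6y] zero: DF = P = 8243/10000 ≈ 0.824300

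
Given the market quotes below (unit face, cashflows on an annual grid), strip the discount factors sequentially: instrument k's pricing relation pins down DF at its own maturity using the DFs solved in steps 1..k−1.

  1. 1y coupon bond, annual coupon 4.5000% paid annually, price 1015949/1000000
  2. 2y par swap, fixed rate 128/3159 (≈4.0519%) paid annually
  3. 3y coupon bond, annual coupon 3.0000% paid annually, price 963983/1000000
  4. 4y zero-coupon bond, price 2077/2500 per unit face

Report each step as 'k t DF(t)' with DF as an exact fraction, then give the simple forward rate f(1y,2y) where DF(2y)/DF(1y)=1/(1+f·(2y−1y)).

step 1 [1y] bond c/1=9/200: DF=(1015949/1000000 − 9/200·(0))/(1+9/200) = 4861/5000 ≈ 0.972200
step 2 [2y] swap r/1=128/3159: DF=(1 − 128/3159·(0.972200))/(1+128/3159) = 577/625 ≈ 0.923200
step 3 [3y] bond c/1=3/100: DF=(963983/1000000 − 3/100·(0.972200+0.923200))/(1+3/100) = 8807/10000 ≈ 0.880700
step 4 [4y] zero: DF = P = 2077/2500 ≈ 0.830800

1 1 4861/5000
2 2 577/625
3 3 8807/10000
4 4 2077/2500
f(1y,2y) = ((4861/5000)/(577/625) − 1)/(1) = 245/4616 ≈ 5.3076%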